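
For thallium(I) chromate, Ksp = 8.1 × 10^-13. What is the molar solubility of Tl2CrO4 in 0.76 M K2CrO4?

s = 5.2e-7 M

Tl2CrO4(s) ⇌ 2 Tl^+(aq) + CrO4^2-(aq)
Ksp = [Tl^+]^2[CrO4^2-]
If s mol/L dissolves here, [Tl^+] = 2s, [CrO4^2-] = 0.76 + s ≈ 0.76 (Ksp is small, so little additional dissolves).
Ksp ≈ (2s)^2 × 0.76
s = 5.2 × 10^-7 M
Check: s = 5.2 x 10^-7 ≪ 0.76, so the approximation is valid.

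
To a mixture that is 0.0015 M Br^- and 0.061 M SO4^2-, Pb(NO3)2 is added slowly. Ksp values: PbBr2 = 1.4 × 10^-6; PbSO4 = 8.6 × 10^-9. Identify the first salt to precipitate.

PbSO4

Precipitation of each salt starts when its ion product equals its Ksp.
For PbBr2: 1.4 × 10^-6 = (0.0015)^2 × [Pb^2+]  ⇒  [Pb^2+] = 6.2 x 10^-1 M.
For PbSO4: 8.6 × 10^-9 = 0.061 × [Pb^2+]  ⇒  [Pb^2+] = 1.4 × 10^-7 M.
The salt with the lower threshold [Pb^2+] precipitates first: PbSO4.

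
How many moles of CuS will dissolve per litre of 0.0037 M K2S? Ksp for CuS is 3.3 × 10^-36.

s = 8.9 × 10^-34 M

CuS(s) <=> Cu^2+ + S^2-
Ksp = [Cu^2+][S^2-]
If s mol/L dissolves here, [Cu^2+] = s, [S^2-] = 0.0037 + s ≈ 0.0037 (since S^2- from K2S dominates).
Ksp ≈ s × 0.0037
s = 8.9 x 10^-34 M
Check: s = 8.9 x 10^-34 ≪ 0.0037, so the approximation is valid.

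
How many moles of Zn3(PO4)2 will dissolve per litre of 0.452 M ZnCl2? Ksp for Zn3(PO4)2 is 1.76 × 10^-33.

Zn3(PO4)2(s) ⇌ 3 Zn^2+(aq) + 2 PO4^3-(aq)
Ksp = [Zn^2+]^3[PO4^3-]^2
Let s be the molar solubility in this solution. [Zn^2+] = 0.452 + 3s ≈ 0.452, [PO4^3-] = 2s (since Zn^2+ from ZnCl2 dominates).
Ksp ≈ (0.452)^3 × (2s)^2
s = 6.90 x 10^-17 M
Check: 3s = 2.1 × 10^-16 ≪ 0.452, so the approximation is valid.

s ≈ 6.90e-17 M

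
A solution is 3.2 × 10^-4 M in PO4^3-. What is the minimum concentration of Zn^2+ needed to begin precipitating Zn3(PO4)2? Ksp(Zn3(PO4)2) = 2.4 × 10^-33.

Zn3(PO4)2(s) <=> 3 Zn^2+(aq) + 2 PO4^3-(aq)
Ksp = [Zn^2+]^3[PO4^3-]^2
Precipitation begins when Q = Ksp. With [PO4^3-] = 3.2 × 10^-4 M:
2.4 × 10^-33 = (3.2 × 10^-4)^2 × [Zn^2+]^3
[Zn^2+] = (2.4 × 10^-33 / 1.02 x 10^-7)^(1/3) = 2.9 × 10^-9 M

2.9e-9 M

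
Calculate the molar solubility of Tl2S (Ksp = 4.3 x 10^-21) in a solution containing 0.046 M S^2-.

s ≈ 1.5 × 10^-10 M

Tl2S(s) <=> 2 Tl^+(aq) + S^2-(aq)
Ksp = [Tl^+]^2[S^2-]
Let s = moles of Tl2S that dissolve per litre. [Tl^+] = 2s, [S^2-] = 0.046 + s ≈ 0.046 (Ksp is small, so little additional dissolves).
Ksp ≈ (2s)^2 × 0.046
s = 1.5 × 10^-10 M
Check: s = 1.5 × 10^-10 ≪ 0.046, so the approximation is valid.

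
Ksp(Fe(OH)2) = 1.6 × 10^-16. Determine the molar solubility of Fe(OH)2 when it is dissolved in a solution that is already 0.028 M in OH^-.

Fe(OH)2(s) ⇌ Fe^2+ + 2 OH^-
Ksp = [Fe^2+][OH^-]^2
If s mol/L dissolves here, [Fe^2+] = s, [OH^-] = 0.028 + 2s ≈ 0.028 (Ksp is small, so little additional dissolves).
Ksp ≈ s × (0.028)^2
s = 2.0 x 10^-13 M
Check: 2s = 4.1 × 10^-13 ≪ 0.028, so the approximation is valid.

s ≈ 2.0 × 10^-13 M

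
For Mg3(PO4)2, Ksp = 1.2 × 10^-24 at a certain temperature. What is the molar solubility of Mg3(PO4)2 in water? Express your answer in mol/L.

Mg3(PO4)2(s) ⇌ 3 Mg^2+(aq) + 2 PO4^3-(aq)
Ksp = [Mg^2+]^3[PO4^3-]^2
For each mole of Mg3(PO4)2 that dissolves: [Mg^2+] = 3s, [PO4^3-] = 2s.
Ksp = (3s)^3(2s)^2 = 108s^5
s^5 = 1.2 × 10^-24 / 108, so s = 6.4 x 10^-6 M

6.4 × 10^-6 M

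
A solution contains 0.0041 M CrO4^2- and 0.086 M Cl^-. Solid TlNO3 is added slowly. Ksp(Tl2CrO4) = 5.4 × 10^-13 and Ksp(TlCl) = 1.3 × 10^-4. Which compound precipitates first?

Tl2CrO4

Each salt begins to precipitate when Q = Ksp, i.e. when [Tl^+] reaches its threshold.
For Tl2CrO4: 5.4 × 10^-13 = 0.0041 × [Tl^+]^2  ⇒  [Tl^+] = 1.1 × 10^-5 M.
For TlCl: 1.3 × 10^-4 = 0.086 × [Tl^+]  ⇒  [Tl^+] = 1.5 × 10^-3 M.
The salt with the lower threshold [Tl^+] precipitates first: Tl2CrO4.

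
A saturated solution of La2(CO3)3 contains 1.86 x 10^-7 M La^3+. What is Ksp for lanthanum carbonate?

Ksp = 7.51e-34

La2(CO3)3(s) <=> 2 La^3+ + 3 CO3^2-
Stoichiometry gives [CO3^2-] = (3/2)[La^3+] = 2.790 × 10^-7 M.
Ksp = [La^3+]^2[CO3^2-]^3
Ksp = (1.86 × 10^-7)^2 × (2.790 x 10^-7)^3 = 7.51 × 10^-34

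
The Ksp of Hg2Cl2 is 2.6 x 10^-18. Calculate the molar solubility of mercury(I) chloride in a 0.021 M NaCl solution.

5.9e-15 M

Hg2Cl2(s) <=> Hg2^2+(aq) + 2 Cl^-(aq)
Ksp = [Hg2^2+][Cl^-]^2
Let s = moles of Hg2Cl2 that dissolve per litre. [Hg2^2+] = s, [Cl^-] = 0.021 + 2s ≈ 0.021 (common-ion effect: Cl^- is already 0.021 M).
Ksp ≈ s × (0.021)^2
s = 5.9 × 10^-15 M
Check: 2s = 1.2 × 10^-14 ≪ 0.021, so the approximation is valid.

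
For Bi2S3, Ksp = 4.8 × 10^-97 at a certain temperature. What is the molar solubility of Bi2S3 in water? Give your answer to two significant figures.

Bi2S3(s) ⇌ 2 Bi^3+ + 3 S^2-
Ksp = [Bi^3+]^2[S^2-]^3
Let s = molar solubility. Then [Bi^3+] = 2s and [S^2-] = 3s.
Ksp = (2s)^2(3s)^3 = 108s^5
Solving, s = (4.8 × 10^-97/108)^(1/5) = 2.1 x 10^-20 M

s ≈ 2.1 × 10^-20 M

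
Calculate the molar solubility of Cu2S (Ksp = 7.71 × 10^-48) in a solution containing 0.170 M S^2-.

Cu2S(s) <=> 2 Cu^+(aq) + S^2-(aq)
Ksp = [Cu^+]^2[S^2-]
Let s be the molar solubility in this solution. [Cu^+] = 2s, [S^2-] = 0.170 + s ≈ 0.170 (Ksp is small, so little additional dissolves).
Ksp ≈ (2s)^2 × 0.170
s = 3.37 × 10^-24 M
Check: s = 3.4 × 10^-24 ≪ 0.170, so the approximation is valid.

s ≈ 3.37e-24 M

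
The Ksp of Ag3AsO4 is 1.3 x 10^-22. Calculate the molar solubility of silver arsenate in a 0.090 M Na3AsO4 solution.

Ag3AsO4(s) ⇌ 3 Ag^+ + AsO4^3-
Ksp = [Ag^+]^3[AsO4^3-]
If s mol/L dissolves here, [Ag^+] = 3s, [AsO4^3-] = 0.090 + s ≈ 0.090 (common-ion effect: AsO4^3- is already 0.090 M).
Ksp ≈ (3s)^3 × 0.090
s = 3.8 × 10^-8 M
Check: s = 3.8 x 10^-8 ≪ 0.090, so the approximation is valid.

s = 3.8 x 10^-8 M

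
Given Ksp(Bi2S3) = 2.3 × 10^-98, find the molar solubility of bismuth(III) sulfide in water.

Bi2S3(s) ⇌ 2 Bi^3+ + 3 S^2-
Ksp = [Bi^3+]^2[S^2-]^3
With molar solubility s: [Bi^3+] = 2s, [S^2-] = 3s.
Substituting: Ksp = (2s)^2(3s)^3 = 108s^5
s = (2.3 × 10^-98 / 108)^(1/5) = 1.2 x 10^-20 M

s = 1.2e-20 M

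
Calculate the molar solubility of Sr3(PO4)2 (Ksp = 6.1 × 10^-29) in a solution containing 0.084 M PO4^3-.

Sr3(PO4)2(s) <=> 3 Sr^2+ + 2 PO4^3-
Ksp = [Sr^2+]^3[PO4^3-]^2
Let s be the molar solubility in this solution. [Sr^2+] = 3s, [PO4^3-] = 0.084 + 2s ≈ 0.084 (common-ion effect: PO4^3- is already 0.084 M).
Ksp ≈ (3s)^3 × (0.084)^2
s = 6.8 × 10^-10 M
Check: 2s = 1.4 x 10^-9 ≪ 0.084, so the approximation is valid.

s = 6.8 × 10^-10 M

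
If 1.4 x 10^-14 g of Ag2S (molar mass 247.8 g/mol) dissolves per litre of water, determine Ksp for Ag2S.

Ksp = 7.2 × 10^-49

Molar solubility s = (1.4 × 10^-14 g/L) / (247.8 g/mol) = 5.65 × 10^-17 M.
Ag2S(s) ⇌ 2 Ag^+ + S^2-
With molar solubility s: [Ag^+] = 2s, [S^2-] = s.
Ksp = [Ag^+]^2[S^2-]
So Ksp = (2s)^2 × s = 4s^3
With s = 5.65 × 10^-17: Ksp = 7.2 x 10^-49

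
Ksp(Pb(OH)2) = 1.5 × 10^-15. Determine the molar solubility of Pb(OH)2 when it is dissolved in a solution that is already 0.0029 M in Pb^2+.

s ≈ 3.6e-7 M

Pb(OH)2(s) ⇌ Pb^2+(aq) + 2 OH^-(aq)
Ksp = [Pb^2+][OH^-]^2
If s mol/L dissolves here, [Pb^2+] = 0.0029 + s ≈ 0.0029, [OH^-] = 2s (common-ion effect: Pb^2+ is already 0.0029 M).
Ksp ≈ 0.0029 × (2s)^2
s = 3.6 × 10^-7 M
Check: s = 3.6 x 10^-7 ≪ 0.0029, so the approximation is valid.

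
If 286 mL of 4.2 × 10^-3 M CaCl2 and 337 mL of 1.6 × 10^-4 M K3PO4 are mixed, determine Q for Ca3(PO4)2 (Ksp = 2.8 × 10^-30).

Total volume = 286 + 337 = 623 mL.
[Ca^2+] = 4.2 × 10^-3 × (286/623) = 1.93 × 10^-3 M
[PO4^3-] = 1.6 × 10^-4 × (337/623) = 8.65 × 10^-5 M
Ca3(PO4)2(s) ⇌ 3 Ca^2+(aq) + 2 PO4^3-(aq), so Q = [Ca^2+]^3[PO4^3-]^2
Q = (1.93 × 10^-3)^3(8.65 × 10^-5)^2 = 5.4 × 10^-17
Q > Ksp, so Ca3(PO4)2 will precipitate.

Q = 5.4 × 10^-17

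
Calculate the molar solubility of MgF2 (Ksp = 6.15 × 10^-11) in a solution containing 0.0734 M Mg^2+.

1.45e-5 M

MgF2(s) ⇌ Mg^2+(aq) + 2 F^-(aq)
Ksp = [Mg^2+][F^-]^2
Let s be the molar solubility in this solution. [Mg^2+] = 0.0734 + s ≈ 0.0734, [F^-] = 2s (common-ion effect: Mg^2+ is already 0.0734 M).
Ksp ≈ 0.0734 × (2s)^2
s = 1.45 × 10^-5 M
Check: s = 1.4 x 10^-5 ≪ 0.0734, so the approximation is valid.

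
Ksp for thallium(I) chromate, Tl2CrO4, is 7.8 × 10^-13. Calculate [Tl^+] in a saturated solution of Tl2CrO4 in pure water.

1.2e-4 M

Tl2CrO4(s) <=> 2 Tl^+(aq) + CrO4^2-(aq)
Ksp = [Tl^+]^2[CrO4^2-]
For each mole of Tl2CrO4 that dissolves: [Tl^+] = 2s, [CrO4^2-] = s.
So Ksp = (2s)^2 × s = 4s^3
s = (7.8 × 10^-13 / 4)^(1/3) = 5.80 × 10^-5 M
[Tl^+] = 2s = 1.2 x 10^-4 M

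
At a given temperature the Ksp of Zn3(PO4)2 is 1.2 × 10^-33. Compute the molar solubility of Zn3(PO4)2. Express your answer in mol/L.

1.0e-7 M

Zn3(PO4)2(s) <=> 3 Zn^2+ + 2 PO4^3-
Ksp = [Zn^2+]^3[PO4^3-]^2
For each mole of Zn3(PO4)2 that dissolves: [Zn^2+] = 3s, [PO4^3-] = 2s.
Ksp = (3s)^3(2s)^2 = 108s^5
s = (1.2 × 10^-33 / 108)^(1/5) = 1.0 × 10^-7 M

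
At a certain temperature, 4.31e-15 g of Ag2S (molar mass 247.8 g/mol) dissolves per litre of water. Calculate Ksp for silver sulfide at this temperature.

Ksp ≈ 2.10e-50

Molar solubility s = (4.31 × 10^-15 g/L) / (247.8 g/mol) = 1.739 × 10^-17 M.
Ag2S(s) <=> 2 Ag^+(aq) + S^2-(aq)
With molar solubility s: [Ag^+] = 2s, [S^2-] = s.
Ksp = [Ag^+]^2[S^2-]
So Ksp = (2s)^2 × s = 4s^3
Ksp = 4 × (1.739 x 10^-17)^3 = 2.10 × 10^-50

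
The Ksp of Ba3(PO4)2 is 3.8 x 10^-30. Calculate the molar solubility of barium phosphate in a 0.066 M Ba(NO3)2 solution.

s = 5.7 × 10^-14 M

Ba3(PO4)2(s) ⇌ 3 Ba^2+ + 2 PO4^3-
Ksp = [Ba^2+]^3[PO4^3-]^2
Let s be the molar solubility in this solution. [Ba^2+] = 0.066 + 3s ≈ 0.066, [PO4^3-] = 2s (Ksp is small, so little additional dissolves).
Ksp ≈ (0.066)^3 × (2s)^2
s = 5.7 × 10^-14 M
Check: 3s = 1.7 × 10^-13 ≪ 0.066, so the approximation is valid.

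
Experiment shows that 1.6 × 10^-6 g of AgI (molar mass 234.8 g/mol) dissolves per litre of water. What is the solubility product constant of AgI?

Molar solubility s = (1.6 x 10^-6 g/L) / (234.8 g/mol) = 6.81 × 10^-9 M.
AgI(s) <=> Ag^+ + I^-
If s mol/L of AgI dissolves, [Ag^+] = s and [I^-] = s.
Ksp = [Ag^+][I^-]
Ksp = s^2
With s = 6.81 × 10^-9: Ksp = 4.6 x 10^-17

Ksp ≈ 4.6 × 10^-17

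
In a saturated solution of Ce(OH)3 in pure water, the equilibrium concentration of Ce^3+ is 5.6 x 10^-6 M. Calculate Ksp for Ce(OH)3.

Ce(OH)3(s) <=> Ce^3+(aq) + 3 OH^-(aq)
Stoichiometry gives [OH^-] = (3/1)[Ce^3+] = 1.68 × 10^-5 M.
Ksp = [Ce^3+][OH^-]^3
Ksp = 5.6 x 10^-6 × (1.68 × 10^-5)^3 = 2.7 x 10^-20

2.7e-20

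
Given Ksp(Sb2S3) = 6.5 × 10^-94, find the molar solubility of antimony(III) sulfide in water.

s = 9.0e-20 M

Sb2S3(s) <=> 2 Sb^3+(aq) + 3 S^2-(aq)
Ksp = [Sb^3+]^2[S^2-]^3
If s mol/L of Sb2S3 dissolves, [Sb^3+] = 2s and [S^2-] = 3s.
So Ksp = (2s)^2 × (3s)^3 = 108s^5
Solving, s = (6.5 × 10^-94/108)^(1/5) = 9.0 × 10^-20 M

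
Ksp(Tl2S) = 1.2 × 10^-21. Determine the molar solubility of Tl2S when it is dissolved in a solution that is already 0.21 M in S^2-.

s ≈ 3.8e-11 M

Tl2S(s) ⇌ 2 Tl^+(aq) + S^2-(aq)
Ksp = [Tl^+]^2[S^2-]
Let s be the molar solubility in this solution. [Tl^+] = 2s, [S^2-] = 0.21 + s ≈ 0.21 (since the S^2- already present dominates).
Ksp ≈ (2s)^2 × 0.21
s = 3.8 × 10^-11 M
Check: s = 3.8 × 10^-11 ≪ 0.21, so the approximation is valid.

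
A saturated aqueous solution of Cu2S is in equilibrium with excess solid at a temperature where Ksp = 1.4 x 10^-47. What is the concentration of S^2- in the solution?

Cu2S(s) ⇌ 2 Cu^+ + S^2-
Ksp = [Cu^+]^2[S^2-]
If s mol/L of Cu2S dissolves, [Cu^+] = 2s and [S^2-] = s.
Substituting: Ksp = (2s)^2s = 4s^3
Solving, s = (1.4 x 10^-47/4)^(1/3) = 1.52 × 10^-16 M
[S^2-] = s = 1.5 x 10^-16 M

[S^2-] = 1.5 × 10^-16 M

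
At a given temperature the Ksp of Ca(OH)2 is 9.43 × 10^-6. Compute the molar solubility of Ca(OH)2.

s = 1.33 x 10^-2 M

Ca(OH)2(s) <=> Ca^2+(aq) + 2 OH^-(aq)
Ksp = [Ca^2+][OH^-]^2
Let s = molar solubility. Then [Ca^2+] = s and [OH^-] = 2s.
So Ksp = s × (2s)^2 = 4s^3
s^3 = 9.43 × 10^-6 / 4, so s = 1.33 × 10^-2 M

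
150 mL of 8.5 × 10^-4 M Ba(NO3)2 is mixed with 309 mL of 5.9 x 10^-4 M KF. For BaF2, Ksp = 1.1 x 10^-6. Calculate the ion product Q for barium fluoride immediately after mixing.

Total volume = 150 + 309 = 459 mL.
[Ba^2+] = 8.5 × 10^-4 × (150/459) = 2.78 × 10^-4 M
[F^-] = 5.9 x 10^-4 × (309/459) = 3.97 x 10^-4 M
BaF2(s) ⇌ Ba^2+(aq) + 2 F^-(aq), so Q = [Ba^2+][F^-]^2
Q = (2.78 x 10^-4)(3.97 x 10^-4)^2 = 4.4 × 10^-11
Q < Ksp, so no precipitate of BaF2 forms.

4.4 x 10^-11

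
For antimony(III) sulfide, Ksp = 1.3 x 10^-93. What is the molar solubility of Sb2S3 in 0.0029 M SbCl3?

s ≈ 1.8 × 10^-30 M

Sb2S3(s) ⇌ 2 Sb^3+(aq) + 3 S^2-(aq)
Ksp = [Sb^3+]^2[S^2-]^3
Let s = moles of Sb2S3 that dissolve per litre. [Sb^3+] = 0.0029 + 2s ≈ 0.0029, [S^2-] = 3s (Ksp is small, so little additional dissolves).
Ksp ≈ (0.0029)^2 × (3s)^3
s = 1.8 x 10^-30 M
Check: 2s = 3.6 x 10^-30 ≪ 0.0029, so the approximation is valid.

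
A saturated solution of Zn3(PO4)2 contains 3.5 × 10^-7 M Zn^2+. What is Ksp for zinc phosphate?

Zn3(PO4)2(s) <=> 3 Zn^2+(aq) + 2 PO4^3-(aq)
Stoichiometry gives [PO4^3-] = (2/3)[Zn^2+] = 2.33 × 10^-7 M.
Ksp = [Zn^2+]^3[PO4^3-]^2
Ksp = (3.5 × 10^-7)^3 × (2.33 x 10^-7)^2 = 2.3 × 10^-33

Ksp ≈ 2.3e-33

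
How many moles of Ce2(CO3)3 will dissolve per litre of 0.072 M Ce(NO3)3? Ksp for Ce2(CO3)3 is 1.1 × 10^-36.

2.0 × 10^-12 M

Ce2(CO3)3(s) ⇌ 2 Ce^3+(aq) + 3 CO3^2-(aq)
Ksp = [Ce^3+]^2[CO3^2-]^3
Let s be the molar solubility in this solution. [Ce^3+] = 0.072 + 2s ≈ 0.072, [CO3^2-] = 3s (Ksp is small, so little additional dissolves).
Ksp ≈ (0.072)^2 × (3s)^3
s = 2.0 × 10^-12 M
Check: 2s = 4.0 × 10^-12 ≪ 0.072, so the approximation is valid.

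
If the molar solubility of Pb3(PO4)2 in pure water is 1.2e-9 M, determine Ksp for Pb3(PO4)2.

Pb3(PO4)2(s) ⇌ 3 Pb^2+(aq) + 2 PO4^3-(aq)
With molar solubility s: [Pb^2+] = 3s, [PO4^3-] = 2s.
Ksp = [Pb^2+]^3[PO4^3-]^2
Ksp = (3s)^3(2s)^2 = 108s^5
With s = 1.2 x 10^-9: Ksp = 2.7 × 10^-43

2.7 x 10^-43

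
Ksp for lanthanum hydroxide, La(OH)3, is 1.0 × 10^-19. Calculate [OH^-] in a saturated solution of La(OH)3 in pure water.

2.3e-5 M

La(OH)3(s) ⇌ La^3+ + 3 OH^-
Ksp = [La^3+][OH^-]^3
With molar solubility s: [La^3+] = s, [OH^-] = 3s.
Substituting: Ksp = s(3s)^3 = 27s^4
s^4 = 1.0 × 10^-19 / 27, so s = 7.80 × 10^-6 M
[OH^-] = 3s = 2.3 × 10^-5 M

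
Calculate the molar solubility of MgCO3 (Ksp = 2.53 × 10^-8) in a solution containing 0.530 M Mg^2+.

s ≈ 4.77 x 10^-8 M

MgCO3(s) <=> Mg^2+ + CO3^2-
Ksp = [Mg^2+][CO3^2-]
Let s = moles of MgCO3 that dissolve per litre. [Mg^2+] = 0.530 + s ≈ 0.530, [CO3^2-] = s (common-ion effect: Mg^2+ is already 0.530 M).
Ksp ≈ 0.530 × s
s = 4.77 × 10^-8 M
Check: s = 4.8 × 10^-8 ≪ 0.530, so the approximation is valid.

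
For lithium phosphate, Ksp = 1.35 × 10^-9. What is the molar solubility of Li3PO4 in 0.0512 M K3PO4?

s ≈ 9.92e-4 M

Li3PO4(s) ⇌ 3 Li^+(aq) + PO4^3-(aq)
Ksp = [Li^+]^3[PO4^3-]
Let s be the molar solubility in this solution. [Li^+] = 3s, [PO4^3-] = 0.0512 + s ≈ 0.0512 (common-ion effect: PO4^3- is already 0.0512 M).
Ksp ≈ (3s)^3 × 0.0512
s = 9.92 × 10^-4 M
Check: s = 9.9 x 10^-4 ≪ 0.0512, so the approximation is valid.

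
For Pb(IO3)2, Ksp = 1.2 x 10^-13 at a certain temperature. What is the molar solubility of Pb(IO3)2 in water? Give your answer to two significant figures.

s = 3.1 × 10^-5 M

Pb(IO3)2(s) <=> Pb^2+(aq) + 2 IO3^-(aq)
Ksp = [Pb^2+][IO3^-]^2
If s mol/L of Pb(IO3)2 dissolves, [Pb^2+] = s and [IO3^-] = 2s.
Substituting: Ksp = s(2s)^2 = 4s^3
Solving, s = (1.2 x 10^-13/4)^(1/3) = 3.1 x 10^-5 M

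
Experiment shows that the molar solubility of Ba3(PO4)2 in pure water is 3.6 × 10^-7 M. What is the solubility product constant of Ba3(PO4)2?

Ba3(PO4)2(s) ⇌ 3 Ba^2+ + 2 PO4^3-
Let s = molar solubility. Then [Ba^2+] = 3s and [PO4^3-] = 2s.
Ksp = [Ba^2+]^3[PO4^3-]^2
Ksp = (3s)^3(2s)^2 = 108s^5
With s = 3.6 × 10^-7: Ksp = 6.5 x 10^-31

6.5 × 10^-31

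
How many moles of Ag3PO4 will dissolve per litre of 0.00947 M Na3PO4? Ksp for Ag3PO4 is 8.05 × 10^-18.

3.16 × 10^-6 M

Ag3PO4(s) ⇌ 3 Ag^+(aq) + PO4^3-(aq)
Ksp = [Ag^+]^3[PO4^3-]
Let s be the molar solubility in this solution. [Ag^+] = 3s, [PO4^3-] = 0.00947 + s ≈ 0.00947 (common-ion effect: PO4^3- is already 0.00947 M).
Ksp ≈ (3s)^3 × 0.00947
s = 3.16 x 10^-6 M
Check: s = 3.2 × 10^-6 ≪ 0.00947, so the approximation is valid.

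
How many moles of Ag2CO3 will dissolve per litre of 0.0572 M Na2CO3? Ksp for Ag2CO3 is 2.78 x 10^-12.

s ≈ 3.49 × 10^-6 M

Ag2CO3(s) <=> 2 Ag^+(aq) + CO3^2-(aq)
Ksp = [Ag^+]^2[CO3^2-]
If s mol/L dissolves here, [Ag^+] = 2s, [CO3^2-] = 0.0572 + s ≈ 0.0572 (since CO3^2- from Na2CO3 dominates).
Ksp ≈ (2s)^2 × 0.0572
s = 3.49 x 10^-6 M
Check: s = 3.5 × 10^-6 ≪ 0.0572, so the approximation is valid.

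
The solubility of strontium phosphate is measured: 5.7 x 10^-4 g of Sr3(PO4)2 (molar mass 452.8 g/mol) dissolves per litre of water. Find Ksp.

Molar solubility s = (5.7 × 10^-4 g/L) / (452.8 g/mol) = 1.26 x 10^-6 M.
Sr3(PO4)2(s) ⇌ 3 Sr^2+(aq) + 2 PO4^3-(aq)
With molar solubility s: [Sr^2+] = 3s, [PO4^3-] = 2s.
Ksp = [Sr^2+]^3[PO4^3-]^2
So Ksp = (3s)^3 × (2s)^2 = 108s^5
Ksp = 108 × (1.26 × 10^-6)^5 = 3.4 x 10^-28

Ksp ≈ 3.4 x 10^-28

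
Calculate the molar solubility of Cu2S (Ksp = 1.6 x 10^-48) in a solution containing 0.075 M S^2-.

s ≈ 2.3 × 10^-24 M

Cu2S(s) ⇌ 2 Cu^+(aq) + S^2-(aq)
Ksp = [Cu^+]^2[S^2-]
If s mol/L dissolves here, [Cu^+] = 2s, [S^2-] = 0.075 + s ≈ 0.075 (Ksp is small, so little additional dissolves).
Ksp ≈ (2s)^2 × 0.075
s = 2.3 × 10^-24 M
Check: s = 2.3 x 10^-24 ≪ 0.075, so the approximation is valid.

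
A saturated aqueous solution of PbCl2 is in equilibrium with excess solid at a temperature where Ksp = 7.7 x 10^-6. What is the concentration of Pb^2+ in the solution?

PbCl2(s) ⇌ Pb^2+ + 2 Cl^-
Ksp = [Pb^2+][Cl^-]^2
For each mole of PbCl2 that dissolves: [Pb^2+] = s, [Cl^-] = 2s.
Substituting: Ksp = s(2s)^2 = 4s^3
s = (7.7 x 10^-6 / 4)^(1/3) = 1.24 x 10^-2 M
[Pb^2+] = s = 1.2 x 10^-2 M

1.2 x 10^-2 M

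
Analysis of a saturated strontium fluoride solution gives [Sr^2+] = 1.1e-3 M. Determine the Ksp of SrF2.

SrF2(s) <=> Sr^2+ + 2 F^-
Stoichiometry gives [F^-] = (2/1)[Sr^2+] = 2.20 × 10^-3 M.
Ksp = [Sr^2+][F^-]^2
Ksp = 1.1 × 10^-3 × (2.20 x 10^-3)^2 = 5.3 × 10^-9

Ksp = 5.3 x 10^-9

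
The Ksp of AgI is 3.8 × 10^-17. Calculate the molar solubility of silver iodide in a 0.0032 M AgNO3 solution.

s ≈ 1.2 × 10^-14 M

AgI(s) <=> Ag^+ + I^-
Ksp = [Ag^+][I^-]
Let s be the molar solubility in this solution. [Ag^+] = 0.0032 + s ≈ 0.0032, [I^-] = s (common-ion effect: Ag^+ is already 0.0032 M).
Ksp ≈ 0.0032 × s
s = 1.2 × 10^-14 M
Check: s = 1.2 x 10^-14 ≪ 0.0032, so the approximation is valid.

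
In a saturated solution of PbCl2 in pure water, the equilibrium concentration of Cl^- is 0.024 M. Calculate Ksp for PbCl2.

6.9 x 10^-6

PbCl2(s) <=> Pb^2+ + 2 Cl^-
Stoichiometry gives [Pb^2+] = (1/2)[Cl^-] = 1.20 x 10^-2 M.
Ksp = [Pb^2+][Cl^-]^2
Ksp = 1.20 × 10^-2 × (2.4 x 10^-2)^2 = 6.9 × 10^-6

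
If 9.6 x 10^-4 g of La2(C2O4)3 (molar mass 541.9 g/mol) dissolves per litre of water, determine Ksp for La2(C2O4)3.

Molar solubility s = (9.6 × 10^-4 g/L) / (541.9 g/mol) = 1.77 × 10^-6 M.
La2(C2O4)3(s) ⇌ 2 La^3+(aq) + 3 C2O4^2-(aq)
For each mole of La2(C2O4)3 that dissolves: [La^3+] = 2s, [C2O4^2-] = 3s.
Ksp = [La^3+]^2[C2O4^2-]^3
Ksp = (2s)^2(3s)^3 = 108s^5
Ksp = 108 × (1.77 × 10^-6)^5 = 1.9 × 10^-27

Ksp = 1.9 x 10^-27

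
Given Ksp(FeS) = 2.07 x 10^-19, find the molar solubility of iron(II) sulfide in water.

FeS(s) ⇌ Fe^2+(aq) + S^2-(aq)
Ksp = [Fe^2+][S^2-]
Let s = molar solubility. Then [Fe^2+] = s and [S^2-] = s.
Ksp = s × s = s^2
s = √(2.07 x 10^-19) = 4.55 x 10^-10 M

s = 4.55e-10 M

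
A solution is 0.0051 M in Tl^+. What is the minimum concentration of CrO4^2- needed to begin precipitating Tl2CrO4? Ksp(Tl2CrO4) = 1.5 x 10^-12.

[CrO4^2-] = 5.8 × 10^-8 M

Tl2CrO4(s) ⇌ 2 Tl^+ + CrO4^2-
Ksp = [Tl^+]^2[CrO4^2-]
Precipitation begins when Q = Ksp. With [Tl^+] = 0.0051 M:
1.5 x 10^-12 = (0.0051)^2 × [CrO4^2-]
[CrO4^2-] = (1.5 x 10^-12 / 2.60 × 10^-5) = 5.8 x 10^-8 M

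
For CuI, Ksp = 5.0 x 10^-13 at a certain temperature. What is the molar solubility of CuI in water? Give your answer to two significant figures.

CuI(s) ⇌ Cu^+(aq) + I^-(aq)
Ksp = [Cu^+][I^-]
If s mol/L of CuI dissolves, [Cu^+] = s and [I^-] = s.
Ksp = (s)(s) = s^2
s = √(5.0 x 10^-13) = 7.1 × 10^-7 M

s = 7.1 x 10^-7 M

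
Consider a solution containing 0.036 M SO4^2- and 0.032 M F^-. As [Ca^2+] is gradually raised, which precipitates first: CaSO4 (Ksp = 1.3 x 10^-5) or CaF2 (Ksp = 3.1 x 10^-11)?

Each salt begins to precipitate when Q = Ksp, i.e. when [Ca^2+] reaches its threshold.
For CaSO4: 1.3 x 10^-5 = 0.036 × [Ca^2+]  ⇒  [Ca^2+] = 3.6 × 10^-4 M.
For CaF2: 3.1 x 10^-11 = (0.032)^2 × [Ca^2+]  ⇒  [Ca^2+] = 3.0 × 10^-8 M.
The salt with the lower threshold [Ca^2+] precipitates first: CaF2.

CaF2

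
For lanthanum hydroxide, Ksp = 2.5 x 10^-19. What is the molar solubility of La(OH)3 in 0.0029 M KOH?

La(OH)3(s) ⇌ La^3+(aq) + 3 OH^-(aq)
Ksp = [La^3+][OH^-]^3
Let s be the molar solubility in this solution. [La^3+] = s, [OH^-] = 0.0029 + 3s ≈ 0.0029 (since OH^- from KOH dominates).
Ksp ≈ s × (0.0029)^3
s = 1.0 × 10^-11 M
Check: 3s = 3.1 × 10^-11 ≪ 0.0029, so the approximation is valid.

s ≈ 1.0 × 10^-11 M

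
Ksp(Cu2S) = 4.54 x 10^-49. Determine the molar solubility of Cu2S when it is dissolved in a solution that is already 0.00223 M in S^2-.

Cu2S(s) <=> 2 Cu^+(aq) + S^2-(aq)
Ksp = [Cu^+]^2[S^2-]
Let s be the molar solubility in this solution. [Cu^+] = 2s, [S^2-] = 0.00223 + s ≈ 0.00223 (Ksp is small, so little additional dissolves).
Ksp ≈ (2s)^2 × 0.00223
s = 7.13 × 10^-24 M
Check: s = 7.1 × 10^-24 ≪ 0.00223, so the approximation is valid.

s ≈ 7.13 x 10^-24 M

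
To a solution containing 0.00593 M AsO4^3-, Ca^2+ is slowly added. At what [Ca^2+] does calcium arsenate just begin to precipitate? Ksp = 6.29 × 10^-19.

Ca3(AsO4)2(s) ⇌ 3 Ca^2+(aq) + 2 AsO4^3-(aq)
Ksp = [Ca^2+]^3[AsO4^3-]^2
Precipitation begins when Q = Ksp. With [AsO4^3-] = 0.00593 M:
6.29 × 10^-19 = (0.00593)^2 × [Ca^2+]^3
[Ca^2+] = (6.29 × 10^-19 / 3.516 × 10^-5)^(1/3) = 2.62 × 10^-5 M

[Ca^2+] = 2.62 × 10^-5 M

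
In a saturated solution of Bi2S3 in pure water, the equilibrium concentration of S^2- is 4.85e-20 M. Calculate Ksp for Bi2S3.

Bi2S3(s) <=> 2 Bi^3+ + 3 S^2-
Stoichiometry gives [Bi^3+] = (2/3)[S^2-] = 3.233 x 10^-20 M.
Ksp = [Bi^3+]^2[S^2-]^3
Ksp = (3.233 × 10^-20)^2 × (4.85 × 10^-20)^3 = 1.19 x 10^-97

1.19e-97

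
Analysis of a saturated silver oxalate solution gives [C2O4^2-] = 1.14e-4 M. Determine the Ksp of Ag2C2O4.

5.93e-12

Ag2C2O4(s) <=> 2 Ag^+ + C2O4^2-
Stoichiometry gives [Ag^+] = (2/1)[C2O4^2-] = 2.280 × 10^-4 M.
Ksp = [Ag^+]^2[C2O4^2-]
Ksp = (2.280 × 10^-4)^2 × 1.14 × 10^-4 = 5.93 x 10^-12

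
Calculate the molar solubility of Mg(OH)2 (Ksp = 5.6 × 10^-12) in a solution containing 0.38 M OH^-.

Mg(OH)2(s) <=> Mg^2+(aq) + 2 OH^-(aq)
Ksp = [Mg^2+][OH^-]^2
Let s = moles of Mg(OH)2 that dissolve per litre. [Mg^2+] = s, [OH^-] = 0.38 + 2s ≈ 0.38 (since the OH^- already present dominates).
Ksp ≈ s × (0.38)^2
s = 3.9 × 10^-11 M
Check: 2s = 7.8 × 10^-11 ≪ 0.38, so the approximation is valid.

s ≈ 3.9 × 10^-11 M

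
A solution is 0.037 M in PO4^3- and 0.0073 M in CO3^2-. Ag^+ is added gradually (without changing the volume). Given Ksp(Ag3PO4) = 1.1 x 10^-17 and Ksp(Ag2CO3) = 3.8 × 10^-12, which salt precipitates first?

Each salt begins to precipitate when Q = Ksp, i.e. when [Ag^+] reaches its threshold.
For Ag3PO4: 1.1 x 10^-17 = 0.037 × [Ag^+]^3  ⇒  [Ag^+] = 6.7 x 10^-6 M.
For Ag2CO3: 3.8 × 10^-12 = 0.0073 × [Ag^+]^2  ⇒  [Ag^+] = 2.3 × 10^-5 M.
The salt with the lower threshold [Ag^+] precipitates first: Ag3PO4.

Ag3PO4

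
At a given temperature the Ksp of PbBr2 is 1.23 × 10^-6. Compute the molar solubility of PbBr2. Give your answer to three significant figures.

s ≈ 6.75 x 10^-3 M

PbBr2(s) <=> Pb^2+(aq) + 2 Br^-(aq)
Ksp = [Pb^2+][Br^-]^2
If s mol/L of PbBr2 dissolves, [Pb^2+] = s and [Br^-] = 2s.
So Ksp = s × (2s)^2 = 4s^3
Solving, s = (1.23 × 10^-6/4)^(1/3) = 6.75 × 10^-3 M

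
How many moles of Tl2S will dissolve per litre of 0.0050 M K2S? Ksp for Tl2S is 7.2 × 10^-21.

Tl2S(s) ⇌ 2 Tl^+(aq) + S^2-(aq)
Ksp = [Tl^+]^2[S^2-]
If s mol/L dissolves here, [Tl^+] = 2s, [S^2-] = 0.0050 + s ≈ 0.0050 (since S^2- from K2S dominates).
Ksp ≈ (2s)^2 × 0.0050
s = 6.0 x 10^-10 M
Check: s = 6.0 × 10^-10 ≪ 0.0050, so the approximation is valid.

6.0 × 10^-10 M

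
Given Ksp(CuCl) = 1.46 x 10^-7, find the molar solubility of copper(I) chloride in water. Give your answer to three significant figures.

s ≈ 3.82e-4 M

CuCl(s) ⇌ Cu^+ + Cl^-
Ksp = [Cu^+][Cl^-]
For each mole of CuCl that dissolves: [Cu^+] = s, [Cl^-] = s.
Ksp = (s)(s) = s^2
s = √(1.46 x 10^-7) = 3.82 × 10^-4 M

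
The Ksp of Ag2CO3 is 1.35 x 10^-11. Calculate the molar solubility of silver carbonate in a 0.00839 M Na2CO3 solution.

s = 2.01 × 10^-5 M

Ag2CO3(s) ⇌ 2 Ag^+(aq) + CO3^2-(aq)
Ksp = [Ag^+]^2[CO3^2-]
Let s = moles of Ag2CO3 that dissolve per litre. [Ag^+] = 2s, [CO3^2-] = 0.00839 + s ≈ 0.00839 (since CO3^2- from Na2CO3 dominates).
Ksp ≈ (2s)^2 × 0.00839
s = 2.01 × 10^-5 M
Check: s = 2.0 x 10^-5 ≪ 0.00839, so the approximation is valid.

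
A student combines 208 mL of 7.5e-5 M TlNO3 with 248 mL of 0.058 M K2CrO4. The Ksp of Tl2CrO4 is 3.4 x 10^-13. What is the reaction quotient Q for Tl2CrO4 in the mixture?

Q ≈ 3.7e-11

Total volume = 208 + 248 = 456 mL.
[Tl^+] = 7.5 × 10^-5 × (208/456) = 3.42 × 10^-5 M
[CrO4^2-] = 5.8 x 10^-2 × (248/456) = 3.15 × 10^-2 M
Tl2CrO4(s) <=> 2 Tl^+ + CrO4^2-, so Q = [Tl^+]^2[CrO4^2-]
Q = (3.42 x 10^-5)^2(3.15 × 10^-2) = 3.7 x 10^-11
Q > Ksp, so Tl2CrO4 will precipitate.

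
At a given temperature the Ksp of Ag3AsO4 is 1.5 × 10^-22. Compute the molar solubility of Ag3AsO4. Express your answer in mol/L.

s = 1.5 x 10^-6 M

Ag3AsO4(s) ⇌ 3 Ag^+ + AsO4^3-
Ksp = [Ag^+]^3[AsO4^3-]
Let s = molar solubility. Then [Ag^+] = 3s and [AsO4^3-] = s.
Substituting: Ksp = (3s)^3s = 27s^4
s = (1.5 × 10^-22 / 27)^(1/4) = 1.5 × 10^-6 M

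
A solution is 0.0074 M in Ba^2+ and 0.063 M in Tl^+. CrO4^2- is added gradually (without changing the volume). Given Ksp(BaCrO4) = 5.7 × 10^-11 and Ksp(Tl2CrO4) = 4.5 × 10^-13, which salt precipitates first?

Precipitation of each salt starts when its ion product equals its Ksp.
For BaCrO4: 5.7 × 10^-11 = 0.0074 × [CrO4^2-]  ⇒  [CrO4^2-] = 7.7 × 10^-9 M.
For Tl2CrO4: 4.5 × 10^-13 = (0.063)^2 × [CrO4^2-]  ⇒  [CrO4^2-] = 1.1 x 10^-10 M.
The salt with the lower threshold [CrO4^2-] precipitates first: Tl2CrO4.

Tl2CrO4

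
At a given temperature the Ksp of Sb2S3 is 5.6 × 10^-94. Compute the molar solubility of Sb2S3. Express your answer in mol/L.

Sb2S3(s) <=> 2 Sb^3+(aq) + 3 S^2-(aq)
Ksp = [Sb^3+]^2[S^2-]^3
If s mol/L of Sb2S3 dissolves, [Sb^3+] = 2s and [S^2-] = 3s.
Substituting: Ksp = (2s)^2(3s)^3 = 108s^5
s = (5.6 × 10^-94 / 108)^(1/5) = 8.8 × 10^-20 M

8.8e-20 M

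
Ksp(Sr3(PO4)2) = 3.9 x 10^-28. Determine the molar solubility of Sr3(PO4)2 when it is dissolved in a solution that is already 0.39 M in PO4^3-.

Sr3(PO4)2(s) <=> 3 Sr^2+ + 2 PO4^3-
Ksp = [Sr^2+]^3[PO4^3-]^2
If s mol/L dissolves here, [Sr^2+] = 3s, [PO4^3-] = 0.39 + 2s ≈ 0.39 (Ksp is small, so little additional dissolves).
Ksp ≈ (3s)^3 × (0.39)^2
s = 4.6 × 10^-10 M
Check: 2s = 9.1 × 10^-10 ≪ 0.39, so the approximation is valid.

s = 4.6 x 10^-10 M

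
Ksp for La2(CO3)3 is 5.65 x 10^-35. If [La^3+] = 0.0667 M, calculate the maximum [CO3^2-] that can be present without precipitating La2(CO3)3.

2.33 × 10^-11 M

La2(CO3)3(s) <=> 2 La^3+ + 3 CO3^2-
Ksp = [La^3+]^2[CO3^2-]^3
Precipitation begins when Q = Ksp. With [La^3+] = 0.0667 M:
5.65 x 10^-35 = (0.0667)^2 × [CO3^2-]^3
[CO3^2-] = (5.65 x 10^-35 / 4.449 × 10^-3)^(1/3) = 2.33 × 10^-11 M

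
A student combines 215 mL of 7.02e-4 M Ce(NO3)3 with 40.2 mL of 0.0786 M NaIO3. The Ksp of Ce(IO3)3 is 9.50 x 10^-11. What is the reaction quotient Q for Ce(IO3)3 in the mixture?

Q ≈ 1.12 x 10^-9

Total volume = 215 + 40.2 = 255.2 mL.
[Ce^3+] = 7.02 × 10^-4 × (215/255.2) = 5.914 × 10^-4 M
[IO3^-] = 7.86 × 10^-2 × (40.2/255.2) = 1.238 × 10^-2 M
Ce(IO3)3(s) ⇌ Ce^3+ + 3 IO3^-, so Q = [Ce^3+][IO3^-]^3
Q = (5.914 × 10^-4)(1.238 x 10^-2)^3 = 1.12 x 10^-9
Q > Ksp, so Ce(IO3)3 will precipitate.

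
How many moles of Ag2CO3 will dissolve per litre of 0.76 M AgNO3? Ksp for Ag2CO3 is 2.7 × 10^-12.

4.7 × 10^-12 M

Ag2CO3(s) ⇌ 2 Ag^+(aq) + CO3^2-(aq)
Ksp = [Ag^+]^2[CO3^2-]
Let s be the molar solubility in this solution. [Ag^+] = 0.76 + 2s ≈ 0.76, [CO3^2-] = s (since Ag^+ from AgNO3 dominates).
Ksp ≈ (0.76)^2 × s
s = 4.7 × 10^-12 M
Check: 2s = 9.3 × 10^-12 ≪ 0.76, so the approximation is valid.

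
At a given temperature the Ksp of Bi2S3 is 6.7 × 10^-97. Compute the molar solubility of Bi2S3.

2.3 × 10^-20 M

Bi2S3(s) ⇌ 2 Bi^3+(aq) + 3 S^2-(aq)
Ksp = [Bi^3+]^2[S^2-]^3
For each mole of Bi2S3 that dissolves: [Bi^3+] = 2s, [S^2-] = 3s.
So Ksp = (2s)^2 × (3s)^3 = 108s^5
s = (6.7 × 10^-97 / 108)^(1/5) = 2.3 × 10^-20 M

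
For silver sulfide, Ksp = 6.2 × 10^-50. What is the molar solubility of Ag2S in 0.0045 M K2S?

s = 1.9 x 10^-24 M

Ag2S(s) <=> 2 Ag^+(aq) + S^2-(aq)
Ksp = [Ag^+]^2[S^2-]
Let s = moles of Ag2S that dissolve per litre. [Ag^+] = 2s, [S^2-] = 0.0045 + s ≈ 0.0045 (since S^2- from K2S dominates).
Ksp ≈ (2s)^2 × 0.0045
s = 1.9 × 10^-24 M
Check: s = 1.9 x 10^-24 ≪ 0.0045, so the approximation is valid.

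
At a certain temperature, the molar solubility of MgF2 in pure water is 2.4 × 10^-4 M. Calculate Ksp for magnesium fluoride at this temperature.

MgF2(s) ⇌ Mg^2+(aq) + 2 F^-(aq)
If s mol/L of MgF2 dissolves, [Mg^2+] = s and [F^-] = 2s.
Ksp = [Mg^2+][F^-]^2
Ksp = s(2s)^2 = 4s^3
With s = 2.4 × 10^-4: Ksp = 5.5 × 10^-11

Ksp ≈ 5.5 × 10^-11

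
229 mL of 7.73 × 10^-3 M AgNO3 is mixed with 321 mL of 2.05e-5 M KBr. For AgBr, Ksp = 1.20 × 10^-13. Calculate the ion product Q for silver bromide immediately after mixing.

Q = 3.85 × 10^-8

Total volume = 229 + 321 = 550 mL.
[Ag^+] = 7.73 × 10^-3 × (229/550) = 3.218 x 10^-3 M
[Br^-] = 2.05 × 10^-5 × (321/550) = 1.196 × 10^-5 M
AgBr(s) ⇌ Ag^+(aq) + Br^-(aq), so Q = [Ag^+][Br^-]
Q = (3.218 x 10^-3)(1.196 x 10^-5) = 3.85 x 10^-8
Q > Ksp, so AgBr will precipitate.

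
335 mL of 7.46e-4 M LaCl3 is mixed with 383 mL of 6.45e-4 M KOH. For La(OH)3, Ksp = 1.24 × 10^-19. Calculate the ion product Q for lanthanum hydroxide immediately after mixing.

Q = 1.42 × 10^-14

Total volume = 335 + 383 = 718 mL.
[La^3+] = 7.46 × 10^-4 × (335/718) = 3.481 × 10^-4 M
[OH^-] = 6.45 x 10^-4 × (383/718) = 3.441 × 10^-4 M
La(OH)3(s) ⇌ La^3+(aq) + 3 OH^-(aq), so Q = [La^3+][OH^-]^3
Q = (3.481 × 10^-4)(3.441 × 10^-4)^3 = 1.42 x 10^-14
Q > Ksp, so La(OH)3 will precipitate.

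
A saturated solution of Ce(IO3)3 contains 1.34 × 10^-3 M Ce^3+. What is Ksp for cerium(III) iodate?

Ce(IO3)3(s) ⇌ Ce^3+(aq) + 3 IO3^-(aq)
Stoichiometry gives [IO3^-] = (3/1)[Ce^3+] = 4.020 × 10^-3 M.
Ksp = [Ce^3+][IO3^-]^3
Ksp = 1.34 × 10^-3 × (4.020 × 10^-3)^3 = 8.71 × 10^-11

Ksp = 8.71 × 10^-11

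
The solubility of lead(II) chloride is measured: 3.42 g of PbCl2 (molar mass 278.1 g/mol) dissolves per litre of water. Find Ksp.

Molar solubility s = (3.42 g/L) / (278.1 g/mol) = 1.230 x 10^-2 M.
PbCl2(s) ⇌ Pb^2+(aq) + 2 Cl^-(aq)
With molar solubility s: [Pb^2+] = s, [Cl^-] = 2s.
Ksp = [Pb^2+][Cl^-]^2
So Ksp = s × (2s)^2 = 4s^3
Ksp = 4 × (1.230 x 10^-2)^3 = 7.44 x 10^-6

7.44e-6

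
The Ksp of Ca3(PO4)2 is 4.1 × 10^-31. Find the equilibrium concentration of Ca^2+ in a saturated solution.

9.8 x 10^-7 M

Ca3(PO4)2(s) ⇌ 3 Ca^2+ + 2 PO4^3-
Ksp = [Ca^2+]^3[PO4^3-]^2
With molar solubility s: [Ca^2+] = 3s, [PO4^3-] = 2s.
Ksp = (3s)^3(2s)^2 = 108s^5
s = (4.1 × 10^-31 / 108)^(1/5) = 3.28 × 10^-7 M
[Ca^2+] = 3s = 9.8 × 10^-7 M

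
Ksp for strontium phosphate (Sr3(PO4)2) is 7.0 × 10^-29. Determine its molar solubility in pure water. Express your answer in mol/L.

Sr3(PO4)2(s) <=> 3 Sr^2+(aq) + 2 PO4^3-(aq)
Ksp = [Sr^2+]^3[PO4^3-]^2
If s mol/L of Sr3(PO4)2 dissolves, [Sr^2+] = 3s and [PO4^3-] = 2s.
Ksp = (3s)^3(2s)^2 = 108s^5
s^5 = 7.0 × 10^-29 / 108, so s = 9.2 x 10^-7 M

s ≈ 9.2 × 10^-7 M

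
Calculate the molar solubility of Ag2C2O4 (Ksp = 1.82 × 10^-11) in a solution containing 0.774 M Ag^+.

s = 3.04e-11 M

Ag2C2O4(s) <=> 2 Ag^+ + C2O4^2-
Ksp = [Ag^+]^2[C2O4^2-]
Let s be the molar solubility in this solution. [Ag^+] = 0.774 + 2s ≈ 0.774, [C2O4^2-] = s (Ksp is small, so little additional dissolves).
Ksp ≈ (0.774)^2 × s
s = 3.04 × 10^-11 M
Check: 2s = 6.1 × 10^-11 ≪ 0.774, so the approximation is valid.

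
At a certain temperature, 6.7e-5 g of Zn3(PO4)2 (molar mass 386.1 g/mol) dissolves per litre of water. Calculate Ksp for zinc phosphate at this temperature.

Molar solubility s = (6.7 × 10^-5 g/L) / (386.1 g/mol) = 1.74 x 10^-7 M.
Zn3(PO4)2(s) ⇌ 3 Zn^2+ + 2 PO4^3-
Let s = molar solubility. Then [Zn^2+] = 3s and [PO4^3-] = 2s.
Ksp = [Zn^2+]^3[PO4^3-]^2
Substituting: Ksp = (3s)^3(2s)^2 = 108s^5
With s = 1.74 × 10^-7: Ksp = 1.7 x 10^-32

1.7 x 10^-32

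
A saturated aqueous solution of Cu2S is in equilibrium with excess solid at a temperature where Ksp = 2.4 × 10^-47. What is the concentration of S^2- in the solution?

[S^2-] = 1.8 x 10^-16 M

Cu2S(s) ⇌ 2 Cu^+ + S^2-
Ksp = [Cu^+]^2[S^2-]
Let s = molar solubility. Then [Cu^+] = 2s and [S^2-] = s.
Ksp = (2s)^2s = 4s^3
s = (2.4 × 10^-47 / 4)^(1/3) = 1.82 × 10^-16 M
[S^2-] = s = 1.8 × 10^-16 M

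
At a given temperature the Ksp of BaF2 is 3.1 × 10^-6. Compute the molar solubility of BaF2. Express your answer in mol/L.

s ≈ 9.2 × 10^-3 M

BaF2(s) ⇌ Ba^2+ + 2 F^-
Ksp = [Ba^2+][F^-]^2
For each mole of BaF2 that dissolves: [Ba^2+] = s, [F^-] = 2s.
Substituting: Ksp = s(2s)^2 = 4s^3
s^3 = 3.1 × 10^-6 / 4, so s = 9.2 × 10^-3 M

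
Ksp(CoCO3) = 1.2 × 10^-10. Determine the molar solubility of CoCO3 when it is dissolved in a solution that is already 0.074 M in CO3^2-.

CoCO3(s) ⇌ Co^2+(aq) + CO3^2-(aq)
Ksp = [Co^2+][CO3^2-]
Let s = moles of CoCO3 that dissolve per litre. [Co^2+] = s, [CO3^2-] = 0.074 + s ≈ 0.074 (Ksp is small, so little additional dissolves).
Ksp ≈ s × 0.074
s = 1.6 × 10^-9 M
Check: s = 1.6 × 10^-9 ≪ 0.074, so the approximation is valid.

s = 1.6 x 10^-9 M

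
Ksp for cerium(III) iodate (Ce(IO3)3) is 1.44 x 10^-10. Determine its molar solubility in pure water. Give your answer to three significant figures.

Ce(IO3)3(s) ⇌ Ce^3+ + 3 IO3^-
Ksp = [Ce^3+][IO3^-]^3
For each mole of Ce(IO3)3 that dissolves: [Ce^3+] = s, [IO3^-] = 3s.
Substituting: Ksp = s(3s)^3 = 27s^4
s^4 = 1.44 x 10^-10 / 27, so s = 1.52 × 10^-3 M

1.52 x 10^-3 M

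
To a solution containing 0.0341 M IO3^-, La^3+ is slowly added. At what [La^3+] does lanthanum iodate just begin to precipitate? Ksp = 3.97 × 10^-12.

1.00 × 10^-7 M

La(IO3)3(s) ⇌ La^3+(aq) + 3 IO3^-(aq)
Ksp = [La^3+][IO3^-]^3
Precipitation begins when Q = Ksp. With [IO3^-] = 0.0341 M:
3.97 × 10^-12 = (0.0341)^3 × [La^3+]
[La^3+] = (3.97 × 10^-12 / 3.965 × 10^-5) = 1.00 × 10^-7 M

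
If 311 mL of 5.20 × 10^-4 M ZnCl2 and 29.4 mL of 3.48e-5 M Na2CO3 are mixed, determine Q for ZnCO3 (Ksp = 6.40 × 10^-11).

1.43e-9

Total volume = 311 + 29.4 = 340.4 mL.
[Zn^2+] = 5.20 x 10^-4 × (311/340.4) = 4.751 x 10^-4 M
[CO3^2-] = 3.48 × 10^-5 × (29.4/340.4) = 3.006 x 10^-6 M
ZnCO3(s) <=> Zn^2+ + CO3^2-, so Q = [Zn^2+][CO3^2-]
Q = (4.751 × 10^-4)(3.006 × 10^-6) = 1.43 x 10^-9
Q > Ksp, so ZnCO3 will precipitate.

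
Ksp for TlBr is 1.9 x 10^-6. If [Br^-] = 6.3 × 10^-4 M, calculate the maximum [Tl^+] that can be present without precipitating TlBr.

[Tl^+] ≈ 3.0e-3 M

TlBr(s) <=> Tl^+(aq) + Br^-(aq)
Ksp = [Tl^+][Br^-]
Precipitation begins when Q = Ksp. With [Br^-] = 6.3 × 10^-4 M:
1.9 x 10^-6 = (6.3 × 10^-4) × [Tl^+]
[Tl^+] = (1.9 x 10^-6 / 6.3 × 10^-4) = 3.0 × 10^-3 M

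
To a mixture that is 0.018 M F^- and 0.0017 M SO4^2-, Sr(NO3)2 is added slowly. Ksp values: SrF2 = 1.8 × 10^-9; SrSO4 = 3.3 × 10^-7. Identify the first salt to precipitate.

SrF2

Precipitation of each salt starts when its ion product equals its Ksp.
For SrF2: 1.8 × 10^-9 = (0.018)^2 × [Sr^2+]  ⇒  [Sr^2+] = 5.6 x 10^-6 M.
For SrSO4: 3.3 × 10^-7 = 0.0017 × [Sr^2+]  ⇒  [Sr^2+] = 1.9 x 10^-4 M.
The salt with the lower threshold [Sr^2+] precipitates first: SrF2.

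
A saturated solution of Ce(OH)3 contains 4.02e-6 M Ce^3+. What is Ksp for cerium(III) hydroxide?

Ce(OH)3(s) ⇌ Ce^3+ + 3 OH^-
Stoichiometry gives [OH^-] = (3/1)[Ce^3+] = 1.206 × 10^-5 M.
Ksp = [Ce^3+][OH^-]^3
Ksp = 4.02 x 10^-6 × (1.206 x 10^-5)^3 = 7.05 × 10^-21

7.05 × 10^-21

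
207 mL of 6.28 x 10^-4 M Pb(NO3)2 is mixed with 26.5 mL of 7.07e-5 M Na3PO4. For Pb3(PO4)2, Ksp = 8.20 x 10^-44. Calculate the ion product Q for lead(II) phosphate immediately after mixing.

Total volume = 207 + 26.5 = 233.5 mL.
[Pb^2+] = 6.28 × 10^-4 × (207/233.5) = 5.567 × 10^-4 M
[PO4^3-] = 7.07 × 10^-5 × (26.5/233.5) = 8.024 × 10^-6 M
Pb3(PO4)2(s) ⇌ 3 Pb^2+(aq) + 2 PO4^3-(aq), so Q = [Pb^2+]^3[PO4^3-]^2
Q = (5.567 x 10^-4)^3(8.024 × 10^-6)^2 = 1.11 × 10^-20
Q > Ksp, so Pb3(PO4)2 will precipitate.

Q = 1.11 x 10^-20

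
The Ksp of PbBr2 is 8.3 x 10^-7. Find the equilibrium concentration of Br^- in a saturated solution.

[Br^-] = 1.2e-2 M

PbBr2(s) ⇌ Pb^2+ + 2 Br^-
Ksp = [Pb^2+][Br^-]^2
With molar solubility s: [Pb^2+] = s, [Br^-] = 2s.
Ksp = s(2s)^2 = 4s^3
s^3 = 8.3 x 10^-7 / 4, so s = 5.92 × 10^-3 M
[Br^-] = 2s = 1.2 x 10^-2 M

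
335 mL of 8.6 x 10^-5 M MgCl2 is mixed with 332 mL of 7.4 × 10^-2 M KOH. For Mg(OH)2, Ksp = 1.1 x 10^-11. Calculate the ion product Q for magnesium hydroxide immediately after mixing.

5.9 x 10^-8

Total volume = 335 + 332 = 667 mL.
[Mg^2+] = 8.6 x 10^-5 × (335/667) = 4.32 x 10^-5 M
[OH^-] = 7.4 × 10^-2 × (332/667) = 3.68 × 10^-2 M
Mg(OH)2(s) <=> Mg^2+(aq) + 2 OH^-(aq), so Q = [Mg^2+][OH^-]^2
Q = (4.32 × 10^-5)(3.68 x 10^-2)^2 = 5.9 x 10^-8
Q > Ksp, so Mg(OH)2 will precipitate.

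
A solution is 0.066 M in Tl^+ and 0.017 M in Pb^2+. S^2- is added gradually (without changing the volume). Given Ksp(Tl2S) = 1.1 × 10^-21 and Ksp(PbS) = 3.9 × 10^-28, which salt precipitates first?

PbS

Each salt begins to precipitate when Q = Ksp, i.e. when [S^2-] reaches its threshold.
For Tl2S: 1.1 × 10^-21 = (0.066)^2 × [S^2-]  ⇒  [S^2-] = 2.5 × 10^-19 M.
For PbS: 3.9 × 10^-28 = 0.017 × [S^2-]  ⇒  [S^2-] = 2.3 x 10^-26 M.
The salt with the lower threshold [S^2-] precipitates first: PbS.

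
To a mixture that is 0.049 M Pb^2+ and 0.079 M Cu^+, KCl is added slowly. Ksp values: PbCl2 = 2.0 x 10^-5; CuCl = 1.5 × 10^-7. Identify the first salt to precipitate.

Precipitation of each salt starts when its ion product equals its Ksp.
For PbCl2: 2.0 x 10^-5 = 0.049 × [Cl^-]^2  ⇒  [Cl^-] = 2.0 x 10^-2 M.
For CuCl: 1.5 × 10^-7 = 0.079 × [Cl^-]  ⇒  [Cl^-] = 1.9 × 10^-6 M.
The salt with the lower threshold [Cl^-] precipitates first: CuCl.

CuCl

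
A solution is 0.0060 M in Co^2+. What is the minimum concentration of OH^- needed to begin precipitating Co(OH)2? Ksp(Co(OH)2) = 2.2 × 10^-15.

6.1 x 10^-7 M

Co(OH)2(s) <=> Co^2+ + 2 OH^-
Ksp = [Co^2+][OH^-]^2
Precipitation begins when Q = Ksp. With [Co^2+] = 0.0060 M:
2.2 × 10^-15 = (0.0060) × [OH^-]^2
[OH^-] = (2.2 × 10^-15 / 6.0 × 10^-3)^(1/2) = 6.1 x 10^-7 M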